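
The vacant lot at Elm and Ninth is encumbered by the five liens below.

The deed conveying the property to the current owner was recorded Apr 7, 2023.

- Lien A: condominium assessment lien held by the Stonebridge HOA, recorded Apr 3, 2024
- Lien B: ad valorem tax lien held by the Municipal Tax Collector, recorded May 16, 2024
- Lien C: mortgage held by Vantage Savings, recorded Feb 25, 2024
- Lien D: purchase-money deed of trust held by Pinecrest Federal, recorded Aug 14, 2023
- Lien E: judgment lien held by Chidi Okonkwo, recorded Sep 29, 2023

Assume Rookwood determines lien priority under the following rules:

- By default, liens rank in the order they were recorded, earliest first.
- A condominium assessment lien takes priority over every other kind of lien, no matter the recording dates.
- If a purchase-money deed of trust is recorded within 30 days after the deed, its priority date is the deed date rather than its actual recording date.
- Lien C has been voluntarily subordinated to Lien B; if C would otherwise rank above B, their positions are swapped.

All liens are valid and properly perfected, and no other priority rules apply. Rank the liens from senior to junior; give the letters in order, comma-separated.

Adjusting effective dates: D was recorded 129 days after the deed, outside the 30-day window, so it keeps its recording date.
A is a condominium assessment lien and takes priority over every other lien.
Ordering the rest by effective date: D (Aug 14, 2023), E (Sep 29, 2023), C (Feb 25, 2024), B (May 16, 2024).
C is senior to B before the subordination, so the two trade places.

A, D, E, B, C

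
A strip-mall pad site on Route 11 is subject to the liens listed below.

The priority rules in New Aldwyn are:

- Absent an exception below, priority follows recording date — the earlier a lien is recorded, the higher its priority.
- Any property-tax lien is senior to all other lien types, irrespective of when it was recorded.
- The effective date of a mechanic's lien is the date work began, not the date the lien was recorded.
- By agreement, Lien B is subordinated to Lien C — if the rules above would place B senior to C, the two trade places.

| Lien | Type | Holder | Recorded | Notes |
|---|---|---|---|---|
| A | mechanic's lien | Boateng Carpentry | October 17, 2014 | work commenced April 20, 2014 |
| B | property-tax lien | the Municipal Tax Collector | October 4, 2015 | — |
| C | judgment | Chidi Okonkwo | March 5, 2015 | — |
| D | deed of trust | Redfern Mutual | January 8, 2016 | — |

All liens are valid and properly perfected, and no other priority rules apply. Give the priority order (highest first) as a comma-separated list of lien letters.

First, effective dates: A is treated as recorded April 20, 2014, the work-commencement date.
B is a property-tax lien, so it outranks all other liens regardless of date.
Ordering the rest by effective date: A (April 20, 2014), C (March 5, 2015), D (January 8, 2016).
B would otherwise be senior to C, so under the subordination agreement B and C exchange positions.

C, A, B, D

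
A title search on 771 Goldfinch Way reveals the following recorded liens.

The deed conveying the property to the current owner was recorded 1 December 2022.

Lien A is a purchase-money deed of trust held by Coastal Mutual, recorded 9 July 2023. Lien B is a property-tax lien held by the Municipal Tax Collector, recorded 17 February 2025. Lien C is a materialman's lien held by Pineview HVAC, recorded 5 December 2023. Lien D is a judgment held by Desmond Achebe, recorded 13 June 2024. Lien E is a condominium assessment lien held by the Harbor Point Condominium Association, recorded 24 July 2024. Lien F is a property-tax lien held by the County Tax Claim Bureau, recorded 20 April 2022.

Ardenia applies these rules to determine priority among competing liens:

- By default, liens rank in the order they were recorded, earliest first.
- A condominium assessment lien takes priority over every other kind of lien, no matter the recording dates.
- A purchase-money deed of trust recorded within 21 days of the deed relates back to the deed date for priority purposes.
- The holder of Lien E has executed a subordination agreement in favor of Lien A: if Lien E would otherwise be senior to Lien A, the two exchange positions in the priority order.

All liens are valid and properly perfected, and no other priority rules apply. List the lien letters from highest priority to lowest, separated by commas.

A, F, E, C, D, B

First, effective dates: A missed the 21-day window (220 days after the deed), so its recording date stands.
E is a condominium assessment lien and takes priority over every other lien.
Ordering the rest by effective date: F (20 April 2022), A (9 July 2023), C (5 December 2023), D (13 June 2024), B (17 February 2025).
Because E would otherwise rank above A, the subordination swaps them.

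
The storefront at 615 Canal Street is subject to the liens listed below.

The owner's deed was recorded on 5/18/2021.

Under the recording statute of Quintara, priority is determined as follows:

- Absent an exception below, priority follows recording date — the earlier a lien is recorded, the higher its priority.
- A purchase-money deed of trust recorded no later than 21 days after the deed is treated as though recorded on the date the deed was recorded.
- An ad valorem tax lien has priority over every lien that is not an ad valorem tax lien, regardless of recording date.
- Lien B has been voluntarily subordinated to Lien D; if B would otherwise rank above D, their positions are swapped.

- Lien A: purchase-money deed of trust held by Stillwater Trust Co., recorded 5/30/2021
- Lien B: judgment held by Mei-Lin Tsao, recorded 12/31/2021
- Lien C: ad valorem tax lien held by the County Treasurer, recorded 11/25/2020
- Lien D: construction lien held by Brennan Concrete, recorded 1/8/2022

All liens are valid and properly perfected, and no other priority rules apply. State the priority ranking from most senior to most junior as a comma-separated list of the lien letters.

Adjusting effective dates: A's effective date is the deed date, 5/18/2021.
C, as an ad valorem tax lien, has superpriority and ranks first.
The other liens, earliest effective date first: A (5/18/2021), B (12/31/2021), D (1/8/2022).
Because B would otherwise rank above D, the subordination swaps them.

C, A, D, B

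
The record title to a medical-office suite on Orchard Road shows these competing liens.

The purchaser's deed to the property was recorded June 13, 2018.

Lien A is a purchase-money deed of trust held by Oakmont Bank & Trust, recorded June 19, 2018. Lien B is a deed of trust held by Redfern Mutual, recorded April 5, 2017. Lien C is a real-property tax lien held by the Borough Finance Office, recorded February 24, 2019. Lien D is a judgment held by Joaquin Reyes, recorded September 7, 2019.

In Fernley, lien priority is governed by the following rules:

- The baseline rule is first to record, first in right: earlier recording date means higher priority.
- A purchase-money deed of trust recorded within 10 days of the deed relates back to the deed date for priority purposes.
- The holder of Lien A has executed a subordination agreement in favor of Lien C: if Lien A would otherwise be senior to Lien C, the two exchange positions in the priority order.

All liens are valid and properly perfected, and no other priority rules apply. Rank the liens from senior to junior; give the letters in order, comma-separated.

First, effective dates: A was recorded within the 10-day window, so its effective date is the deed date June 13, 2018.
By effective date: B (April 5, 2017), A (June 13, 2018), C (February 24, 2019), D (September 7, 2019).
Because A would otherwise rank above C, the subordination swaps them.

B, C, A, D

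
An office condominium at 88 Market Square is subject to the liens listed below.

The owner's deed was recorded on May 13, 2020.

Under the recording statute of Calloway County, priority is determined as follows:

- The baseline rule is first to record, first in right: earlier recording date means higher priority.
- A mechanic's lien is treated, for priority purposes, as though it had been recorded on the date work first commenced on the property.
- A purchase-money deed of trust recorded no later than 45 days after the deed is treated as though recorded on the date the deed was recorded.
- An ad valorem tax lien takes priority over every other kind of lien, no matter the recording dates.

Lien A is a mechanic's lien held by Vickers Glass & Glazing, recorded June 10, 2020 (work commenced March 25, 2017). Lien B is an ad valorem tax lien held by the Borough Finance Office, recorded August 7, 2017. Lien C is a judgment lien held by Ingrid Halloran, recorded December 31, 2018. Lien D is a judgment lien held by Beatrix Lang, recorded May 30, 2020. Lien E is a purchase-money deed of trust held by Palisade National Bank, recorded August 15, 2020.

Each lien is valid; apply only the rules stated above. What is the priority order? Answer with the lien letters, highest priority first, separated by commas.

Adjusting effective dates: A relates back to March 25, 2017 (work commenced); E was recorded 94 days after the deed, outside the 45-day window, so it keeps its recording date.
As an ad valorem tax lien, B is senior to every other lien.
Among the remaining liens, by effective date: A (March 25, 2017), C (December 31, 2018), D (May 30, 2020), E (August 15, 2020).

B, A, C, D, E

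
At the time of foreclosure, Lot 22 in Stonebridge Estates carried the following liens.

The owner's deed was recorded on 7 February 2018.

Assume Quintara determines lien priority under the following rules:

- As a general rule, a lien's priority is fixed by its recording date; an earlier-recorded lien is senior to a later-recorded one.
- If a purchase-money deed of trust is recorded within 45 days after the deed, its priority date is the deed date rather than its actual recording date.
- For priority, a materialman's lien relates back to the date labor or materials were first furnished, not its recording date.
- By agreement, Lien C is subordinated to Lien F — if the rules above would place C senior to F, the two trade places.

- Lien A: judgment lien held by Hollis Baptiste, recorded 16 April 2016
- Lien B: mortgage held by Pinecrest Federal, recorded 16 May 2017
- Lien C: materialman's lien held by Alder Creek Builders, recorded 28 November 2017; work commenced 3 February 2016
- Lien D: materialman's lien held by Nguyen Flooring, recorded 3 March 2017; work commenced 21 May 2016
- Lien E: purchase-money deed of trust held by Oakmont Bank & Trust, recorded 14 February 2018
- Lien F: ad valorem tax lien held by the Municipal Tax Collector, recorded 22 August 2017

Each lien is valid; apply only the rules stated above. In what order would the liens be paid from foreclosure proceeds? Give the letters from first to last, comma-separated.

F, A, D, B, C, E

Effective dates after the stated exceptions: C relates back to 3 February 2016 (work commenced); D is treated as recorded 21 May 2016, the work-commencement date; E was recorded within the 45-day window, so its effective date is the deed date 7 February 2018.
Ordering by effective date: C (3 February 2016), A (16 April 2016), D (21 May 2016), B (16 May 2017), F (22 August 2017), E (7 February 2018).
C would otherwise be senior to F, so under the subordination agreement C and F exchange positions.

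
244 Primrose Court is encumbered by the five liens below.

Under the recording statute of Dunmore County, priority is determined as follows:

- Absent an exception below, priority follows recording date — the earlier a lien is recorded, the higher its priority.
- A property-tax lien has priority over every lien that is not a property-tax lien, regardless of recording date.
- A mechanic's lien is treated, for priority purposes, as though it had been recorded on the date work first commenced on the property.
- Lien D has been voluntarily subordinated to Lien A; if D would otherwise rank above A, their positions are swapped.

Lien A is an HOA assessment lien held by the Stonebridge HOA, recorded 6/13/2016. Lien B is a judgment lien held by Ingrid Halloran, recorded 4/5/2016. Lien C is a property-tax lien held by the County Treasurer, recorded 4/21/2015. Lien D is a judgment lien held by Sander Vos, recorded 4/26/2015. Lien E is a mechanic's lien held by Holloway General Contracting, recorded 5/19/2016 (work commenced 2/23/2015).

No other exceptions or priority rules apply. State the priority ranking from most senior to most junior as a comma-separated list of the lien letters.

C, E, A, B, D

Adjusting effective dates: E is treated as recorded 2/23/2015, the work-commencement date.
C, as a property-tax lien, has superpriority and ranks first.
Ordering the rest by effective date: E (2/23/2015), D (4/26/2015), B (4/5/2016), A (6/13/2016).
Because D would otherwise rank above A, the subordination swaps them.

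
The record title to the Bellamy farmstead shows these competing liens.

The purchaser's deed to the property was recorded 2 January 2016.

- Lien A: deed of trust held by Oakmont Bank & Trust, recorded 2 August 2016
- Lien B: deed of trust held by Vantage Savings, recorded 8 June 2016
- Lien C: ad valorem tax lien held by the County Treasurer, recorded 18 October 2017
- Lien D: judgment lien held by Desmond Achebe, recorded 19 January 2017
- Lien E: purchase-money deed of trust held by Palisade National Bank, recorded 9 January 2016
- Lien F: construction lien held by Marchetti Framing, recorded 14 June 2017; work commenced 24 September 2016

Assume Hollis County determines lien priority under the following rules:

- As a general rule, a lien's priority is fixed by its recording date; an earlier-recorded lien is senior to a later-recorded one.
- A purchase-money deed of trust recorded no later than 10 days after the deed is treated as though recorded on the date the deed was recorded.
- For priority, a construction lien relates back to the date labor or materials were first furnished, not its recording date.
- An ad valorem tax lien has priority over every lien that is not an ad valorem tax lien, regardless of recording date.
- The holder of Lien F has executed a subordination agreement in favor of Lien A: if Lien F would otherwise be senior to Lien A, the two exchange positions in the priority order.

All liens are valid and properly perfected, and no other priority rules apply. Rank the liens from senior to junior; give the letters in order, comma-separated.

C, E, B, A, F, D

Adjusting effective dates: E's effective date is the deed date, 2 January 2016; F relates back to 24 September 2016 (work commenced).
C, as an ad valorem tax lien, has superpriority and ranks first.
Among the remaining liens, by effective date: E (2 January 2016), B (8 June 2016), A (2 August 2016), F (24 September 2016), D (19 January 2017).
F already ranks below A; the subordination has no effect.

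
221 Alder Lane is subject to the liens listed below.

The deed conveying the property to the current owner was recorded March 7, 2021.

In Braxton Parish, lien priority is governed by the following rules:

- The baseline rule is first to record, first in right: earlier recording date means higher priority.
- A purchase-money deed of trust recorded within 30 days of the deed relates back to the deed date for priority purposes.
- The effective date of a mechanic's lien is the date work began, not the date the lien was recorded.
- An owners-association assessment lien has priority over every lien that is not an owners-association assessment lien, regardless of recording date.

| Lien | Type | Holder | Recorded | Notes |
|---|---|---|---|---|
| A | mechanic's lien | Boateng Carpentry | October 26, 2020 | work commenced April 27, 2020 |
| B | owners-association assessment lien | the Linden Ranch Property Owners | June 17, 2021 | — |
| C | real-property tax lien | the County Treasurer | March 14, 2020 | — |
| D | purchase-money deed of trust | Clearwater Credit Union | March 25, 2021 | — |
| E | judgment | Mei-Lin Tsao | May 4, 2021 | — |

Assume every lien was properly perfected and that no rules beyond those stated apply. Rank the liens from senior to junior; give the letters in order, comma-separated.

B, C, A, D, E

Effective dates after the stated exceptions: A is treated as recorded April 27, 2020, the work-commencement date; D's effective date is the deed date, March 7, 2021.
B, as an owners-association assessment lien, has superpriority and ranks first.
Ordering the rest by effective date: C (March 14, 2020), A (April 27, 2020), D (March 7, 2021), E (May 4, 2021).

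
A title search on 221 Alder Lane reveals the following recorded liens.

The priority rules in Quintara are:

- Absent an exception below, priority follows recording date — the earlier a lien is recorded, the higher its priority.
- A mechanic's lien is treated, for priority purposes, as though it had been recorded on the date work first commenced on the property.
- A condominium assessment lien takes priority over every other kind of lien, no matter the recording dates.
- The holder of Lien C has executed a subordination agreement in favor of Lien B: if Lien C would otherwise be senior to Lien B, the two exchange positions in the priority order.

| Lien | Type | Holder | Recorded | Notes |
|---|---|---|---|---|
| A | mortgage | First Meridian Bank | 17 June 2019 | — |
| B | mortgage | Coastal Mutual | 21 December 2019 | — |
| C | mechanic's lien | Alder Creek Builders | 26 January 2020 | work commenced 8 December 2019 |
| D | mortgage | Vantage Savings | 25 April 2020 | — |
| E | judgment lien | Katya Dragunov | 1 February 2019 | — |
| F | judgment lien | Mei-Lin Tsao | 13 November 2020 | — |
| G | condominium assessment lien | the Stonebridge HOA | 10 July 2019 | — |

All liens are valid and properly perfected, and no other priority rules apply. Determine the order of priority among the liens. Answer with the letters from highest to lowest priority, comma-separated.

G, E, A, B, C, D, F

Adjusting effective dates: C relates back to 8 December 2019 (work commenced).
G is a condominium assessment lien and takes priority over every other lien.
Among the remaining liens, by effective date: E (1 February 2019), A (17 June 2019), C (8 December 2019), B (21 December 2019), D (25 April 2020), F (13 November 2020).
The subordination applies — C was senior to B — so C and B swap.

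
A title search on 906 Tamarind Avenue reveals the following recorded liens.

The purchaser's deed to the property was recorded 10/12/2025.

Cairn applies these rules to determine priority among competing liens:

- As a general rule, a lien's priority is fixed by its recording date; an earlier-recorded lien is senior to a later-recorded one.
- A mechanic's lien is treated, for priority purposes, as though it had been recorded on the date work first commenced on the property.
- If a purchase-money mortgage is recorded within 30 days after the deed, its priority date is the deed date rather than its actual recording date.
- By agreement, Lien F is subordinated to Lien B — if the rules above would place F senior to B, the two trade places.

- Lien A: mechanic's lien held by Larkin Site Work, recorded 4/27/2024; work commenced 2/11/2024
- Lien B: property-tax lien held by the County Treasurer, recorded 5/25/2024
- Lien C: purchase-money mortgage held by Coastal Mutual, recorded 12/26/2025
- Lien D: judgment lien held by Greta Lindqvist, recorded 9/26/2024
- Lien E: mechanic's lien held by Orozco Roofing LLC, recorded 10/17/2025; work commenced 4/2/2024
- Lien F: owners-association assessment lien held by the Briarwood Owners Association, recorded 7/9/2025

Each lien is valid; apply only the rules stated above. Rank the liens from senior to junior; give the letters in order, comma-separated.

Adjusting effective dates: A's effective date is 2/11/2024, when work began; C was recorded 75 days after the deed, outside the 30-day window, so it keeps its recording date; E relates back to 4/2/2024 (work commenced).
Sorted by effective date: A (2/11/2024), E (4/2/2024), B (5/25/2024), D (9/26/2024), F (7/9/2025), C (12/26/2025).
F is already junior to B, so the subordination agreement changes nothing.

A, E, B, D, F, C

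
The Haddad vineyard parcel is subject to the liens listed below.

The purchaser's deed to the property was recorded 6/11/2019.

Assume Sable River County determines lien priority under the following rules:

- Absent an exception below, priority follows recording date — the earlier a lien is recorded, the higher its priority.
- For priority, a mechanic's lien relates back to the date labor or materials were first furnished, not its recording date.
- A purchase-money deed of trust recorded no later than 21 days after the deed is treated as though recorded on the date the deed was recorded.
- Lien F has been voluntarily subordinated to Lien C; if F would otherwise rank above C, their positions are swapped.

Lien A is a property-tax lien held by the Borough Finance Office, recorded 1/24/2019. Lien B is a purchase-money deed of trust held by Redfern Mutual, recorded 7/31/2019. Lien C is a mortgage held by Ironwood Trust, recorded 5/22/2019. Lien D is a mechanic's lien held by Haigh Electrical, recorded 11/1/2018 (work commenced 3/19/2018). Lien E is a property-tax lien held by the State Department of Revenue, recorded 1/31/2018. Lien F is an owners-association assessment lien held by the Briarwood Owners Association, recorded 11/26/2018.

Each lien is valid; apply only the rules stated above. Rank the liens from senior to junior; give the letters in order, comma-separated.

Adjusting effective dates: B missed the 21-day window (50 days after the deed), so its recording date stands; D is treated as recorded 3/19/2018, the work-commencement date.
By effective date, earliest first: E (1/31/2018), D (3/19/2018), F (11/26/2018), A (1/24/2019), C (5/22/2019), B (7/31/2019).
F is senior to C before the subordination, so the two trade places.

E, D, C, A, F, B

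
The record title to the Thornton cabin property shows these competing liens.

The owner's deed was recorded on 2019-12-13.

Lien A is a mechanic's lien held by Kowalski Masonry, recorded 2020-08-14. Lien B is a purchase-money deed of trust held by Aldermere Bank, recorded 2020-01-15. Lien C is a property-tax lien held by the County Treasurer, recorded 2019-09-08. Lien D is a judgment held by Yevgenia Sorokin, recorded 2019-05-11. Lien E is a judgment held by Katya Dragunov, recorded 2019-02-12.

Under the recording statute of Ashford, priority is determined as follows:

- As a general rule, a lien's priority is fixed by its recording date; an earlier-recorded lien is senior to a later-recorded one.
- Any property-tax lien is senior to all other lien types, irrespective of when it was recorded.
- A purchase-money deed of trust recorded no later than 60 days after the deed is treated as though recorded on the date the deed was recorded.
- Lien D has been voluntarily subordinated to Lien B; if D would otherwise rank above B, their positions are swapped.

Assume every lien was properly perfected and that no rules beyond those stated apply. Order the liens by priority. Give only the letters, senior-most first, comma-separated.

Effective dates: B was recorded within the 60-day window, so its effective date is the deed date 2019-12-13.
C is a property-tax lien, so it outranks all other liens regardless of date.
Ordering the rest by effective date: E (2019-02-12), D (2019-05-11), B (2019-12-13), A (2020-08-14).
D is senior to B before the subordination, so the two trade places.

C, E, B, D, A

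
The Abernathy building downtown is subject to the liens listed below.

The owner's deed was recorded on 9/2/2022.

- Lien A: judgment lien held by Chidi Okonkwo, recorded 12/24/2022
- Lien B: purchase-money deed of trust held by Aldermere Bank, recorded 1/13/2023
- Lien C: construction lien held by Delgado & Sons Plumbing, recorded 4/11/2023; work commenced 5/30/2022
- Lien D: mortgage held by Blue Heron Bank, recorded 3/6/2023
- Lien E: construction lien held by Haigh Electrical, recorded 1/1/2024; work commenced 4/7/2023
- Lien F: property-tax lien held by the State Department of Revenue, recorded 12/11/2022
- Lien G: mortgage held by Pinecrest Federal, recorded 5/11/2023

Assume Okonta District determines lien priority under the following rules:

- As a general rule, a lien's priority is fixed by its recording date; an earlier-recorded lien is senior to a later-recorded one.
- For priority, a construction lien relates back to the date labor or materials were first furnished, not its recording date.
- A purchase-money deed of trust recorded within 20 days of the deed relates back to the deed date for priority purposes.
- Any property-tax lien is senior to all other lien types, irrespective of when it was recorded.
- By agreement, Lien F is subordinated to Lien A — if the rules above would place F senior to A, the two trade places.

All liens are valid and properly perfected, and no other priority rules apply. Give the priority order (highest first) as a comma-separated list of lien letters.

A, C, F, B, D, E, G

Adjusting effective dates: B was recorded 133 days after the deed — beyond 20 days — so no relation-back applies; C is treated as recorded 5/30/2022, the work-commencement date; E's effective date is 4/7/2023, when work began.
As a property-tax lien, F is senior to every other lien.
The other liens, earliest effective date first: C (5/30/2022), A (12/24/2022), B (1/13/2023), D (3/6/2023), E (4/7/2023), G (5/11/2023).
F would otherwise be senior to A, so under the subordination agreement F and A exchange positions.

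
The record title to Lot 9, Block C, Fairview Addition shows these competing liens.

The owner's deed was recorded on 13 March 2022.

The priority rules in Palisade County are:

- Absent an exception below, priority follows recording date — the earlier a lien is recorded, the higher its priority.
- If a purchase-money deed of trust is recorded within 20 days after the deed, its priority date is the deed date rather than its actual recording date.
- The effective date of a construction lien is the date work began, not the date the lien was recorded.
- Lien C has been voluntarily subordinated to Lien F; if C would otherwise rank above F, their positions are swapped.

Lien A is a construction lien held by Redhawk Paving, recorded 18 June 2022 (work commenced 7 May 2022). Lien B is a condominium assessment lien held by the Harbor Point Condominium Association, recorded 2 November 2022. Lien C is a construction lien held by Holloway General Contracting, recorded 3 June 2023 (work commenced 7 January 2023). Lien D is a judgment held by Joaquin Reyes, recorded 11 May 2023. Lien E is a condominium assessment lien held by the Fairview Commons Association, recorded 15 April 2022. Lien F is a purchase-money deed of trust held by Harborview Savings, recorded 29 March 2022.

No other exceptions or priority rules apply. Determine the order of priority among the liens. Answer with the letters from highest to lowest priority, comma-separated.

Effective dates: A's effective date is 7 May 2022, when work began; C is treated as recorded 7 January 2023, the work-commencement date; F's effective date is the deed date, 13 March 2022.
Ordering by effective date: F (13 March 2022), E (15 April 2022), A (7 May 2022), B (2 November 2022), C (7 January 2023), D (11 May 2023).
C already ranks below F; the subordination has no effect.

F, E, A, B, C, D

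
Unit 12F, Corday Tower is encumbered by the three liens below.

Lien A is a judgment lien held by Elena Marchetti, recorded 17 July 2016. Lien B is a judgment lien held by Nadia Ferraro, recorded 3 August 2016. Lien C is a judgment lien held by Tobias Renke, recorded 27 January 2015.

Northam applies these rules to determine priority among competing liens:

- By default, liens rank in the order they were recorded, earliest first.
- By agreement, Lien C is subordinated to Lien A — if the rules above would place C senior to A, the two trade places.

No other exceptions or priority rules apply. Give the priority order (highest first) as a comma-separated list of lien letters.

A, C, B

By effective date, earliest first: C (27 January 2015), A (17 July 2016), B (3 August 2016).
C would otherwise be senior to A, so under the subordination agreement C and A exchange positions.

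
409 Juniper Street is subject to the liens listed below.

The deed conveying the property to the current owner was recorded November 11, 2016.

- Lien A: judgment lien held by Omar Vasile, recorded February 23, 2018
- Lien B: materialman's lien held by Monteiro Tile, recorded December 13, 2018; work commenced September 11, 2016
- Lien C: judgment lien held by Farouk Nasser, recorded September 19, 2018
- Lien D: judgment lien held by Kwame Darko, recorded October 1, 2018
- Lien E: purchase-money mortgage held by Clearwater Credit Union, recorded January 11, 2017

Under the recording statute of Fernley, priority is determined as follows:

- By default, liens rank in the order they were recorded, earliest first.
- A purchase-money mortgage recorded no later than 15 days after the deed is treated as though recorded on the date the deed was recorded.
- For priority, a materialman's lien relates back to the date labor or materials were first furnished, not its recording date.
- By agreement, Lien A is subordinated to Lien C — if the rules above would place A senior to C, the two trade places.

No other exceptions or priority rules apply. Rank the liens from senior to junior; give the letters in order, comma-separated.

B, E, C, A, D

Effective dates after the stated exceptions: B is treated as recorded September 11, 2016, the work-commencement date; E was recorded 61 days after the deed — beyond 15 days — so no relation-back applies.
By effective date: B (September 11, 2016), E (January 11, 2017), A (February 23, 2018), C (September 19, 2018), D (October 1, 2018).
The subordination applies — A was senior to C — so A and C swap.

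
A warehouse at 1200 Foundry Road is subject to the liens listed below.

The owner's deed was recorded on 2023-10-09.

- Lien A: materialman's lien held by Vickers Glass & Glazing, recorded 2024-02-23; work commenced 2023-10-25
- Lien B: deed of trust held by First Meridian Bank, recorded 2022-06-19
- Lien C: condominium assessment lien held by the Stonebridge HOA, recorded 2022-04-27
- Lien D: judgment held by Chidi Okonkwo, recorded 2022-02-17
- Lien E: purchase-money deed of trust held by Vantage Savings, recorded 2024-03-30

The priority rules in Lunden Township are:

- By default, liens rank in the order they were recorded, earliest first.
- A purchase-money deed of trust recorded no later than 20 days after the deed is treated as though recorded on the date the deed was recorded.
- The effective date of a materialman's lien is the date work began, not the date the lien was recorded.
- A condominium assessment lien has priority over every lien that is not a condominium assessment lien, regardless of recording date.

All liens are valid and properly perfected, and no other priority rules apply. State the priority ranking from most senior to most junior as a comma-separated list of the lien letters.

First, effective dates: A relates back to 2023-10-25 (work commenced); E was recorded 173 days after the deed — beyond 20 days — so no relation-back applies.
C is a condominium assessment lien, so it outranks all other liens regardless of date.
Ordering the rest by effective date: D (2022-02-17), B (2022-06-19), A (2023-10-25), E (2024-03-30).

C, D, B, A, E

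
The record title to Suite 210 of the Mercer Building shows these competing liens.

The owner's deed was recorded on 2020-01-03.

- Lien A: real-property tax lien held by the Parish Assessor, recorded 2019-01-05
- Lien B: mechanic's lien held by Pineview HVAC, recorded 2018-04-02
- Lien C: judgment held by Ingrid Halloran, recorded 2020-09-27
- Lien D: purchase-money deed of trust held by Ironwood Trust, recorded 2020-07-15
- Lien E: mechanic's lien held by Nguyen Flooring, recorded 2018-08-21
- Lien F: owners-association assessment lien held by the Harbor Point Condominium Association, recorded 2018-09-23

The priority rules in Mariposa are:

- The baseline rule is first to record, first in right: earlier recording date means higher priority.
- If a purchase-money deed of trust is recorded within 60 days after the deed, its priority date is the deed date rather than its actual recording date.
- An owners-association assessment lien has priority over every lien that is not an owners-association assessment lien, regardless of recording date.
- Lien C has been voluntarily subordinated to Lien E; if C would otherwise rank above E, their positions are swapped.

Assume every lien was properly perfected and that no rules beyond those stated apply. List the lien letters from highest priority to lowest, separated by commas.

F, B, E, A, D, C

First, effective dates: D was recorded 194 days after the deed — beyond 60 days — so no relation-back applies.
F, as an owners-association assessment lien, has superpriority and ranks first.
The other liens, earliest effective date first: B (2018-04-02), E (2018-08-21), A (2019-01-05), D (2020-07-15), C (2020-09-27).
Since C is not senior to E, the subordination leaves the order unchanged.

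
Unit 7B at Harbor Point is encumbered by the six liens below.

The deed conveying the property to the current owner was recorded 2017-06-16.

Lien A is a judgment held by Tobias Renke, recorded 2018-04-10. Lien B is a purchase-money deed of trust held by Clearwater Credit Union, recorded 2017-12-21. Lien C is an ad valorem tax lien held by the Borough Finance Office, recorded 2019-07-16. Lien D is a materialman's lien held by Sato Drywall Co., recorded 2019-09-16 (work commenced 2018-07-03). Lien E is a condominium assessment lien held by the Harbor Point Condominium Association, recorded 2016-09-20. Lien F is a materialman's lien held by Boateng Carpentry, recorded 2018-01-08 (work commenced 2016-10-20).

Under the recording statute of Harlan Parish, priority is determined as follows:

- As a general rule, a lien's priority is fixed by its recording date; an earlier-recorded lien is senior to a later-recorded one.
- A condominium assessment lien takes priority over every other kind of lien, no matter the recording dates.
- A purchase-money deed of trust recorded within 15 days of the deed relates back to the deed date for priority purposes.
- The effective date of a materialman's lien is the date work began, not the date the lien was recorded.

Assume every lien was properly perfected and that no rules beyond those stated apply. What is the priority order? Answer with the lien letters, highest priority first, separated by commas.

Effective dates after the stated exceptions: B missed the 15-day window (188 days after the deed), so its recording date stands; D relates back to 2018-07-03 (work commenced); F's effective date is 2016-10-20, when work began.
E, as a condominium assessment lien, has superpriority and ranks first.
The other liens, earliest effective date first: F (2016-10-20), B (2017-12-21), A (2018-04-10), D (2018-07-03), C (2019-07-16).

E, F, B, A, D, C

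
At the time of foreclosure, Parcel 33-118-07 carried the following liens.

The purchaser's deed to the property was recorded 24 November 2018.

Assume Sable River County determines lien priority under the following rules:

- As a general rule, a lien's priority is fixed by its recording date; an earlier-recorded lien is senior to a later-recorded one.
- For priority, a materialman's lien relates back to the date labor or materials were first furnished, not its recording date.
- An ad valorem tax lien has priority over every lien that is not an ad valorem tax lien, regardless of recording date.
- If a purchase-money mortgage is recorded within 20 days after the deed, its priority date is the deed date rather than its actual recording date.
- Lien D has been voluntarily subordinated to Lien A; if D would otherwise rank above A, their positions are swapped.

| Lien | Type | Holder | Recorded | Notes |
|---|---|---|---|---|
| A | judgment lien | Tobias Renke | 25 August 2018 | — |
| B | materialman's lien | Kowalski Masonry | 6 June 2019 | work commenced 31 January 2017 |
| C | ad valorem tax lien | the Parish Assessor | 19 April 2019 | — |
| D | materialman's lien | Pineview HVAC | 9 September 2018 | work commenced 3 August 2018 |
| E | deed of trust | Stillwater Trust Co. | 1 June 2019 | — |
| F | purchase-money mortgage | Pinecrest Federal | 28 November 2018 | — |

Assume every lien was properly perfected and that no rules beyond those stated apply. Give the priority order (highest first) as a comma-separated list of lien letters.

Effective dates after the stated exceptions: B relates back to 31 January 2017 (work commenced); D is treated as recorded 3 August 2018, the work-commencement date; F's effective date is the deed date, 24 November 2018.
C is an ad valorem tax lien and takes priority over every other lien.
Among the remaining liens, by effective date: B (31 January 2017), D (3 August 2018), A (25 August 2018), F (24 November 2018), E (1 June 2019).
D is senior to A before the subordination, so the two trade places.

C, B, A, D, F, E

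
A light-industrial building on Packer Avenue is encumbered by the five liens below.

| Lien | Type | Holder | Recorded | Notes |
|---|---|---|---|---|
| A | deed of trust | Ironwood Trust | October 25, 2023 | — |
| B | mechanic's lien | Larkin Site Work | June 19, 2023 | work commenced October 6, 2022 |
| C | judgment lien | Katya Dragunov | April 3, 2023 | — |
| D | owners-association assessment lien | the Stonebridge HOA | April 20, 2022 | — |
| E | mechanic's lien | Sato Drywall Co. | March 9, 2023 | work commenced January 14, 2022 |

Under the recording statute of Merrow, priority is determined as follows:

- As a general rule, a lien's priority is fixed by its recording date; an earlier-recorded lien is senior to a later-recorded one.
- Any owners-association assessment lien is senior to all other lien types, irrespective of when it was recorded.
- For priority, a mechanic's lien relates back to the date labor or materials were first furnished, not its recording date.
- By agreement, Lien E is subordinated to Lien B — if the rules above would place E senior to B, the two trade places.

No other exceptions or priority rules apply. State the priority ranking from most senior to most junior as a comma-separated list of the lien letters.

D, B, E, C, A

Effective dates after the stated exceptions: B is treated as recorded October 6, 2022, the work-commencement date; E is treated as recorded January 14, 2022, the work-commencement date.
D is an owners-association assessment lien and takes priority over every other lien.
The other liens, earliest effective date first: E (January 14, 2022), B (October 6, 2022), C (April 3, 2023), A (October 25, 2023).
The subordination applies — E was senior to B — so E and B swap.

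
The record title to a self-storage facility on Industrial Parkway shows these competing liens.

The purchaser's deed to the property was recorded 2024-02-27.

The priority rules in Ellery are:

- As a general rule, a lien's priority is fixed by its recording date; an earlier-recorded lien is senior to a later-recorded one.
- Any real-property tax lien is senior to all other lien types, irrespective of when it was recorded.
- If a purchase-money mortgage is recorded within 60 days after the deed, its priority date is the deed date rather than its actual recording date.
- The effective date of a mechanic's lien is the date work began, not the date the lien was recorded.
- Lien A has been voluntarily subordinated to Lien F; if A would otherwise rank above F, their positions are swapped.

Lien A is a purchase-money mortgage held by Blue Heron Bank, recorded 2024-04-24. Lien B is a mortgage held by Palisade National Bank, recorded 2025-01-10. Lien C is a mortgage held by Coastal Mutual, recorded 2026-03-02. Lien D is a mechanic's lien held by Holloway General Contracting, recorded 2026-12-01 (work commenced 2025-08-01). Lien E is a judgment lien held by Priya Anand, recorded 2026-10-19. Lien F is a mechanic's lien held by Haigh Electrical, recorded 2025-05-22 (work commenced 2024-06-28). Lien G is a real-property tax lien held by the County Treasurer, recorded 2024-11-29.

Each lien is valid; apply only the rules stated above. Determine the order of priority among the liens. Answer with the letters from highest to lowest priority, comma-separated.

Effective dates: A was recorded within the 60-day window, so its effective date is the deed date 2024-02-27; D is treated as recorded 2025-08-01, the work-commencement date; F is treated as recorded 2024-06-28, the work-commencement date.
As a real-property tax lien, G is senior to every other lien.
Among the remaining liens, by effective date: A (2024-02-27), F (2024-06-28), B (2025-01-10), D (2025-08-01), C (2026-03-02), E (2026-10-19).
Because A would otherwise rank above F, the subordination swaps them.

G, F, A, B, D, C, E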